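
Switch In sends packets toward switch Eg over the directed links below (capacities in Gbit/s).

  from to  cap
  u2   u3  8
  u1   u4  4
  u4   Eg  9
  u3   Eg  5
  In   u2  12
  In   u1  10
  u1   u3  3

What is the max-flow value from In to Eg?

9

Augment In→u1→u3→Eg: bottleneck 3, flow now 3.
Augment In→u1→u4→Eg: bottleneck 4, flow now 7.
Augment In→u2→u3→Eg: bottleneck 2, flow now 9.
No augmenting path remains; maximum flow = 9.
In the residual graph, reachable from In: {In, u1, u2, u3}.
Min-cut edges: u1→u4 (4), u3→Eg (5); capacity 4 + 5 = 9.
This cut is saturated, so no flow can exceed 9.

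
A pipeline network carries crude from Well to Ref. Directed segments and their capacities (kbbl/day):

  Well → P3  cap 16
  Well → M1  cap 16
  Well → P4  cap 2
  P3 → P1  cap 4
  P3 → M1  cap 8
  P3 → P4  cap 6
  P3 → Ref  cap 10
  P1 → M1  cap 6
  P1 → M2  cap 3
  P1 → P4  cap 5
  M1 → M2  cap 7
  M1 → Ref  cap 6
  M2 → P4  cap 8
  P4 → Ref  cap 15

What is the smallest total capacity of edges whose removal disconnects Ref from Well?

31

Augment Well→P3→Ref: bottleneck 10, flow now 10.
Augment Well→M1→Ref: bottleneck 6, flow now 16.
Augment Well→P4→Ref: bottleneck 2, flow now 18.
Augment Well→P3→P4→Ref: bottleneck 6, flow now 24.
Augment Well→M1→M2→P4→Ref: bottleneck 7, flow now 31.
No augmenting path remains; maximum flow = 31.
By max-flow min-cut, the minimum cut capacity equals the max flow.
In the residual graph, reachable from Well: {Well, M1}.
Min-cut edges: Well→P3 (16), Well→P4 (2), M1→M2 (7), M1→Ref (6); capacity 16 + 2 + 7 + 6 = 31.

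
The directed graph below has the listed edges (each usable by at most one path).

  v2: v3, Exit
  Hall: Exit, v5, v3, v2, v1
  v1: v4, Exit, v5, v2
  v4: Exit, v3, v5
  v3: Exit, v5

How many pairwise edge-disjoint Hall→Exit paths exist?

4

Assign every edge capacity 1; by Menger, the answer equals the max flow.
Path Hall→Exit (+1); total 1.
Path Hall→v1→Exit (+1); total 2.
Path Hall→v2→Exit (+1); total 3.
Path Hall→v3→Exit (+1); total 4.
No residual Hall→Exit path; max flow = 4.
Certifying cut of size 4: {Hall→Exit, Hall→v1, Hall→v2, Hall→v3}.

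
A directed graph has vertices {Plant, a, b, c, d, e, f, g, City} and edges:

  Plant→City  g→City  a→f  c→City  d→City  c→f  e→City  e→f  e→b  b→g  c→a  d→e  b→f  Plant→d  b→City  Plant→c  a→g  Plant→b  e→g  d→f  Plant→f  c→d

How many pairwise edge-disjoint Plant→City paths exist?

Assign every edge capacity 1; by Menger, the answer equals the max flow.
Path Plant→City (+1); total 1.
Path Plant→b→City (+1); total 2.
Path Plant→c→City (+1); total 3.
Path Plant→d→City (+1); total 4.
No residual Plant→City path; max flow = 4.
Certifying cut of size 4: {Plant→City, Plant→b, Plant→c, Plant→d}.

4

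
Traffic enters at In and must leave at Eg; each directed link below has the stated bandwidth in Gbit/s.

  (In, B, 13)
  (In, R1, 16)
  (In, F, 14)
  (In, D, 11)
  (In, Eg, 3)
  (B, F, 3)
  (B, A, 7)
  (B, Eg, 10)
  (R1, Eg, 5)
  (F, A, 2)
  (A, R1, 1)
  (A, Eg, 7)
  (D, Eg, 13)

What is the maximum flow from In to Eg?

34

Augment In→Eg: bottleneck 3, flow now 3.
Augment In→B→Eg: bottleneck 10, flow now 13.
Augment In→R1→Eg: bottleneck 5, flow now 18.
Augment In→D→Eg: bottleneck 11, flow now 29.
Augment In→B→A→Eg: bottleneck 3, flow now 32.
Augment In→F→A→Eg: bottleneck 2, flow now 34.
No augmenting path remains; maximum flow = 34.
In the residual graph, reachable from In: {In, R1, F}.
Min-cut edges: In→B (13), In→D (11), In→Eg (3), R1→Eg (5), F→A (2); capacity 13 + 11 + 3 + 5 + 2 = 34.
This cut is saturated, so no flow can exceed 34.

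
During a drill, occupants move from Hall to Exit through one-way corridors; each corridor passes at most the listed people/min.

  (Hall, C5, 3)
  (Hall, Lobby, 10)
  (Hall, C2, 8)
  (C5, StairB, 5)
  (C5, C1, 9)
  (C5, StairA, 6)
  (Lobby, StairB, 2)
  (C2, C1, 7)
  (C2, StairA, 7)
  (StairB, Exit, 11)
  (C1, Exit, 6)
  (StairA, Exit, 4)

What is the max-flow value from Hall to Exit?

Augment Hall→C5→StairB→Exit: bottleneck 3, flow now 3.
Augment Hall→Lobby→StairB→Exit: bottleneck 2, flow now 5.
Augment Hall→C2→C1→Exit: bottleneck 6, flow now 11.
Augment Hall→C2→StairA→Exit: bottleneck 2, flow now 13.
No augmenting path remains; maximum flow = 13.
In the residual graph, reachable from Hall: {Hall, Lobby}.
Min-cut edges: Hall→C5 (3), Hall→C2 (8), Lobby→StairB (2); capacity 3 + 8 + 2 = 13.
This cut is saturated, so no flow can exceed 13.

13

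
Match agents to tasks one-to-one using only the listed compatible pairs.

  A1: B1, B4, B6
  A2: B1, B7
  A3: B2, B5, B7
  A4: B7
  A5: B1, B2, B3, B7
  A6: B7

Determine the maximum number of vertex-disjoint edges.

Unit-capacity flow: source→left, listed edges, right→sink; max matching = max flow.
Augmenting path A1→B1 (+1); matched 1.
Augmenting path A2→B7 (+1); matched 2.
Augmenting path A3→B2 (+1); matched 3.
Augmenting path A5→B3 (+1); matched 4.
Augmenting path A4→B7→A2→B1→A1→B4 (+1); matched 5.
No augmenting path remains; maximum matching = 5.
König certificate: {A1, A2, A3, A5, B7} is a vertex cover of size 5 (every listed pair touches it), so no matching can be larger.

5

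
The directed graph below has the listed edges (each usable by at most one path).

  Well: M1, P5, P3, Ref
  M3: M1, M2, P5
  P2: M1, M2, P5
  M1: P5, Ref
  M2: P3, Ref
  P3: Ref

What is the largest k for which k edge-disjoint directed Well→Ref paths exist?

3

Assign every edge capacity 1; by Menger, the answer equals the max flow.
Path Well→Ref (+1); total 1.
Path Well→M1→Ref (+1); total 2.
Path Well→P3→Ref (+1); total 3.
No residual Well→Ref path; max flow = 3.
Certifying cut of size 3: {Well→M1, Well→P3, Well→Ref}.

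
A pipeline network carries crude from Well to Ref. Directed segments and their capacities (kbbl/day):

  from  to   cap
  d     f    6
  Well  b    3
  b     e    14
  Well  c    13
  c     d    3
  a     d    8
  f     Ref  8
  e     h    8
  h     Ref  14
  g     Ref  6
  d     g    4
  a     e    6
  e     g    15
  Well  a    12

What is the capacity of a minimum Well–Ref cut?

18

Augment Well→a→d→f→Ref: bottleneck 6, flow now 6.
Augment Well→a→d→g→Ref: bottleneck 2, flow now 8.
Augment Well→a→e→g→Ref: bottleneck 4, flow now 12.
Augment Well→b→e→h→Ref: bottleneck 3, flow now 15.
Augment Well→c→d→a→e→h→Ref: bottleneck 2, flow now 17. (uses reverse residual edge)
Augment Well→c→d→g→e→h→Ref: bottleneck 1, flow now 18. (uses reverse residual edge)
No augmenting path remains; maximum flow = 18.
By max-flow min-cut, the minimum cut capacity equals the max flow.
In the residual graph, reachable from Well: {Well, c}.
Min-cut edges: Well→a (12), Well→b (3), c→d (3); capacity 12 + 3 + 3 = 18.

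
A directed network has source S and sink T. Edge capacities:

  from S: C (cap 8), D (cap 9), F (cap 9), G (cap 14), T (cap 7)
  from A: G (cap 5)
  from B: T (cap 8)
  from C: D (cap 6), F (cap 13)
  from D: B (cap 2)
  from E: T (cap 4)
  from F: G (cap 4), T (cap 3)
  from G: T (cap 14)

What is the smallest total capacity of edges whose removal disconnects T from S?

26

Augment S→T: bottleneck 7, flow now 7.
Augment S→F→T: bottleneck 3, flow now 10.
Augment S→G→T: bottleneck 14, flow now 24.
Augment S→D→B→T: bottleneck 2, flow now 26.
No augmenting path remains; maximum flow = 26.
By max-flow min-cut, the minimum cut capacity equals the max flow.
In the residual graph, reachable from S: {S, C, D, F, G}.
Min-cut edges: S→T (7), D→B (2), F→T (3), G→T (14); capacity 7 + 2 + 3 + 14 = 26.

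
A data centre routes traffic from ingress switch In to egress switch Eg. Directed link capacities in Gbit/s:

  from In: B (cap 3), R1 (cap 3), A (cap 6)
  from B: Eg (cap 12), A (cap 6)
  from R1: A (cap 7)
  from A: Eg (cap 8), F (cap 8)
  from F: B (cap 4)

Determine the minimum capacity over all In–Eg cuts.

Augment In→B→Eg: bottleneck 3, flow now 3.
Augment In→A→Eg: bottleneck 6, flow now 9.
Augment In→R1→A→Eg: bottleneck 2, flow now 11.
Augment In→R1→A→F→B→Eg: bottleneck 1, flow now 12.
No augmenting path remains; maximum flow = 12.
By max-flow min-cut, the minimum cut capacity equals the max flow.
In the residual graph, reachable from In: {In}.
Min-cut edges: In→B (3), In→R1 (3), In→A (6); capacity 3 + 3 + 6 = 12.

12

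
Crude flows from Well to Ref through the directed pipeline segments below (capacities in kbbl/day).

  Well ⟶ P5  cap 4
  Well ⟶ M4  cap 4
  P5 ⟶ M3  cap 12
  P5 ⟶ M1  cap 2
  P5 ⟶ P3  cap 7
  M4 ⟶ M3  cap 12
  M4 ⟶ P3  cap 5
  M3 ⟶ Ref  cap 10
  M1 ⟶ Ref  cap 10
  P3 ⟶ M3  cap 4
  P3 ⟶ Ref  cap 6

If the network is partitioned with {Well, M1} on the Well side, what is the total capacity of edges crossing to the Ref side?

Edges leaving {Well, M1}: Well→P5 (4), Well→M4 (4), M1→Ref (10).
Cut capacity = 4 + 4 + 10 = 18.

18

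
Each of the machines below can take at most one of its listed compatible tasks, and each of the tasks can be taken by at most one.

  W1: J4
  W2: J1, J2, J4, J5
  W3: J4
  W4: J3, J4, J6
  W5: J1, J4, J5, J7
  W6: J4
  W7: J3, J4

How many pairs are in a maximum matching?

5

Unit-capacity flow: source→left, listed edges, right→sink; max matching = max flow.
Augmenting path W1→J4 (+1); matched 1.
Augmenting path W2→J1 (+1); matched 2.
Augmenting path W4→J3 (+1); matched 3.
Augmenting path W5→J5 (+1); matched 4.
Augmenting path W7→J3→W4→J6 (+1); matched 5.
No augmenting path remains; maximum matching = 5.
König certificate: {W2, W4, W5, W7, J4} is a vertex cover of size 5 (every listed pair touches it), so no matching can be larger.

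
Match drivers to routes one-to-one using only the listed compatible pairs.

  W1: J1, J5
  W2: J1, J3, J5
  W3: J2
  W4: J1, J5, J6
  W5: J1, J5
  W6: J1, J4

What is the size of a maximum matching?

6

Unit-capacity flow: source→left, listed edges, right→sink; max matching = max flow.
Augmenting path W1→J1 (+1); matched 1.
Augmenting path W2→J3 (+1); matched 2.
Augmenting path W3→J2 (+1); matched 3.
Augmenting path W4→J5 (+1); matched 4.
Augmenting path W6→J4 (+1); matched 5.
Augmenting path W5→J5→W4→J6 (+1); matched 6.
No augmenting path remains; maximum matching = 6.
König certificate: {W1, W2, W3, W4, W5, W6} is a vertex cover of size 6 (every listed pair touches it), so no matching can be larger.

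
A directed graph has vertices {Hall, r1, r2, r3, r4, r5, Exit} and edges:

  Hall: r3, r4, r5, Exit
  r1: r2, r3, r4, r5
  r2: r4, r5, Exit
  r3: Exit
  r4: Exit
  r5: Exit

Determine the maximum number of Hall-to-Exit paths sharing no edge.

Assign every edge capacity 1; by Menger, the answer equals the max flow.
Path Hall→Exit (+1); total 1.
Path Hall→r3→Exit (+1); total 2.
Path Hall→r4→Exit (+1); total 3.
Path Hall→r5→Exit (+1); total 4.
No residual Hall→Exit path; max flow = 4.
Certifying cut of size 4: {Hall→Exit, Hall→r3, Hall→r4, Hall→r5}.

4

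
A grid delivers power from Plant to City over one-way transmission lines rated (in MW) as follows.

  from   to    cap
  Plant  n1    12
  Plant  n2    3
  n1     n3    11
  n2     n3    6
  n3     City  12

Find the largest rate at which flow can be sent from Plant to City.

12

Augment Plant→n1→n3→City: bottleneck 11, flow now 11.
Augment Plant→n2→n3→City: bottleneck 1, flow now 12.
No augmenting path remains; maximum flow = 12.
In the residual graph, reachable from Plant: {Plant, n1, n2, n3}.
Min-cut edges: n3→City (12); capacity 12 = 12.
This cut is saturated, so no flow can exceed 12.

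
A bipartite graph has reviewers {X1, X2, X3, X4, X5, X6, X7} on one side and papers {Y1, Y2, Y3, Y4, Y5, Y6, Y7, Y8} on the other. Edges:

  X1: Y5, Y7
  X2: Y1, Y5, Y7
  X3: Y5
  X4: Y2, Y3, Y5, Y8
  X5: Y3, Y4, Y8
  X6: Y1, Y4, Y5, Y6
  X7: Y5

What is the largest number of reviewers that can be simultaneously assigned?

6

Unit-capacity flow: source→left, listed edges, right→sink; max matching = max flow.
Augmenting path X1→Y5 (+1); matched 1.
Augmenting path X2→Y1 (+1); matched 2.
Augmenting path X4→Y2 (+1); matched 3.
Augmenting path X5→Y3 (+1); matched 4.
Augmenting path X6→Y4 (+1); matched 5.
Augmenting path X3→Y5→X1→Y7 (+1); matched 6.
No augmenting path remains; maximum matching = 6.
König certificate: {X1, X2, X4, X5, X6, Y5} is a vertex cover of size 6 (every listed pair touches it), so no matching can be larger.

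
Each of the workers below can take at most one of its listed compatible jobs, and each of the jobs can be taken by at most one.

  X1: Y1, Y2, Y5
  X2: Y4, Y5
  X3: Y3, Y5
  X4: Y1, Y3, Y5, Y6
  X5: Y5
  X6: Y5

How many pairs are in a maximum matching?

Unit-capacity flow: source→left, listed edges, right→sink; max matching = max flow.
Augmenting path X1→Y1 (+1); matched 1.
Augmenting path X2→Y4 (+1); matched 2.
Augmenting path X3→Y3 (+1); matched 3.
Augmenting path X4→Y5 (+1); matched 4.
Augmenting path X5→Y5→X4→Y6 (+1); matched 5.
No augmenting path remains; maximum matching = 5.
König certificate: {X1, X2, X3, X4, Y5} is a vertex cover of size 5 (every listed pair touches it), so no matching can be larger.

5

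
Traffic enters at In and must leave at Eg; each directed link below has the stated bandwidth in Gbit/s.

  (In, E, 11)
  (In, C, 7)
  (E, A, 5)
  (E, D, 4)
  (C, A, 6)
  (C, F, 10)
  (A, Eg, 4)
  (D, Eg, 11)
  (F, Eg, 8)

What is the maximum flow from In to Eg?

Augment In→E→A→Eg: bottleneck 4, flow now 4.
Augment In→E→D→Eg: bottleneck 4, flow now 8.
Augment In→C→F→Eg: bottleneck 7, flow now 15.
No augmenting path remains; maximum flow = 15.
In the residual graph, reachable from In: {In, E, A}.
Min-cut edges: In→C (7), E→D (4), A→Eg (4); capacity 7 + 4 + 4 = 15.
This cut is saturated, so no flow can exceed 15.

15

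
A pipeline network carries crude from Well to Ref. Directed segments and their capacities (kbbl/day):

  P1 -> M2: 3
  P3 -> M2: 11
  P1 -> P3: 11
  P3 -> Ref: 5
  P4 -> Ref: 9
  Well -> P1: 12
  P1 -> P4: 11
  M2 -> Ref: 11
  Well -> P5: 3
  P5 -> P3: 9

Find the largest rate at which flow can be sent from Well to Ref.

15

Augment Well→P5→P3→Ref: bottleneck 3, flow now 3.
Augment Well→P1→P4→Ref: bottleneck 9, flow now 12.
Augment Well→P1→P3→Ref: bottleneck 2, flow now 14.
Augment Well→P1→M2→Ref: bottleneck 1, flow now 15.
No augmenting path remains; maximum flow = 15.
In the residual graph, reachable from Well: {Well}.
Min-cut edges: Well→P5 (3), Well→P1 (12); capacity 3 + 12 = 15.
This cut is saturated, so no flow can exceed 15.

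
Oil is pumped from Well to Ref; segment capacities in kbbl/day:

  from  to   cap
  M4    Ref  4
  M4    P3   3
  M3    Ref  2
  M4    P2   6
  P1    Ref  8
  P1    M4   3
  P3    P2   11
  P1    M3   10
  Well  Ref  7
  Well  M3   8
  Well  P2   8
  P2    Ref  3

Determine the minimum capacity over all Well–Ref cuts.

12

Augment Well→Ref: bottleneck 7, flow now 7.
Augment Well→P2→Ref: bottleneck 3, flow now 10.
Augment Well→M3→Ref: bottleneck 2, flow now 12.
No augmenting path remains; maximum flow = 12.
By max-flow min-cut, the minimum cut capacity equals the max flow.
In the residual graph, reachable from Well: {Well, P2, M3}.
Min-cut edges: Well→Ref (7), P2→Ref (3), M3→Ref (2); capacity 7 + 3 + 2 = 12.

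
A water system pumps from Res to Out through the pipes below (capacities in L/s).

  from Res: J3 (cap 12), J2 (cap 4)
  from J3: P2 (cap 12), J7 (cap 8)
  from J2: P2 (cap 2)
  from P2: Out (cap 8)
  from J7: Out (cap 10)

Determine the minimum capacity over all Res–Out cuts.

Augment Res→J3→P2→Out: bottleneck 8, flow now 8.
Augment Res→J3→J7→Out: bottleneck 4, flow now 12.
Augment Res→J2→P2→J3→J7→Out: bottleneck 2, flow now 14. (uses reverse residual edge)
No augmenting path remains; maximum flow = 14.
By max-flow min-cut, the minimum cut capacity equals the max flow.
In the residual graph, reachable from Res: {Res, J2}.
Min-cut edges: Res→J3 (12), J2→P2 (2); capacity 12 + 2 = 14.

14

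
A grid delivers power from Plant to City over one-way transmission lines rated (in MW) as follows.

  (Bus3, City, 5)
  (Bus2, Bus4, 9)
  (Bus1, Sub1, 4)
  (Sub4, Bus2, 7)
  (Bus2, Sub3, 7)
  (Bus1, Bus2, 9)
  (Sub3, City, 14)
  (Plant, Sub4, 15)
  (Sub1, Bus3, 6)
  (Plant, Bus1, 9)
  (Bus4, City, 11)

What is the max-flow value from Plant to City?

Augment Plant→Bus1→Sub1→Bus3→City: bottleneck 4, flow now 4.
Augment Plant→Bus1→Bus2→Sub3→City: bottleneck 5, flow now 9.
Augment Plant→Sub4→Bus2→Sub3→City: bottleneck 2, flow now 11.
Augment Plant→Sub4→Bus2→Bus4→City: bottleneck 5, flow now 16.
No augmenting path remains; maximum flow = 16.
In the residual graph, reachable from Plant: {Plant, Sub4}.
Min-cut edges: Plant→Bus1 (9), Sub4→Bus2 (7); capacity 9 + 7 = 16.
This cut is saturated, so no flow can exceed 16.

16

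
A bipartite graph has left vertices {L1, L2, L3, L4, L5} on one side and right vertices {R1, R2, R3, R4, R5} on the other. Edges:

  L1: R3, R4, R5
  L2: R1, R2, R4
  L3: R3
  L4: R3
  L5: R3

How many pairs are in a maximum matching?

Unit-capacity flow: source→left, listed edges, right→sink; max matching = max flow.
Augmenting path L1→R3 (+1); matched 1.
Augmenting path L2→R1 (+1); matched 2.
Augmenting path L3→R3→L1→R4 (+1); matched 3.
No augmenting path remains; maximum matching = 3.
König certificate: {L1, L2, R3} is a vertex cover of size 3 (every listed pair touches it), so no matching can be larger.

3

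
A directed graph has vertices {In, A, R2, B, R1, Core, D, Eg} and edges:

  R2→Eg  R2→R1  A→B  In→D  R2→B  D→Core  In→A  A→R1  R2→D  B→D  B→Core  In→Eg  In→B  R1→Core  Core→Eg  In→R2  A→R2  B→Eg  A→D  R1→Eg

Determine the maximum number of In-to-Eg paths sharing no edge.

Assign every edge capacity 1; by Menger, the answer equals the max flow.
Path In→Eg (+1); total 1.
Path In→R2→Eg (+1); total 2.
Path In→B→Eg (+1); total 3.
Path In→A→R1→Eg (+1); total 4.
Path In→D→Core→Eg (+1); total 5.
No residual In→Eg path; max flow = 5.
Certifying cut of size 5: {In→A, In→B, In→D, In→Eg, In→R2}.

5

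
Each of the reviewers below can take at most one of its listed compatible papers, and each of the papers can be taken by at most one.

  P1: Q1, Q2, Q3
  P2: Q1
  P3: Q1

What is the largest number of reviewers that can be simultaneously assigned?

2

Unit-capacity flow: source→left, listed edges, right→sink; max matching = max flow.
Augmenting path P1→Q1 (+1); matched 1.
Augmenting path P2→Q1→P1→Q2 (+1); matched 2.
No augmenting path remains; maximum matching = 2.
König certificate: {P1, Q1} is a vertex cover of size 2 (every listed pair touches it), so no matching can be larger.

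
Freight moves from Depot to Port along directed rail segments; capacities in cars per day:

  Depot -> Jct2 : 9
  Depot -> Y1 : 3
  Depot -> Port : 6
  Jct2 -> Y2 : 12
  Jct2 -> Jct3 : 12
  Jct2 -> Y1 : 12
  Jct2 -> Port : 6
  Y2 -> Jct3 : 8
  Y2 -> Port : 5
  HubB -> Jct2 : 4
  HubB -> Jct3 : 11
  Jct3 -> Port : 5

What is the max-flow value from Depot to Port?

Augment Depot→Port: bottleneck 6, flow now 6.
Augment Depot→Jct2→Port: bottleneck 6, flow now 12.
Augment Depot→Jct2→Y2→Port: bottleneck 3, flow now 15.
No augmenting path remains; maximum flow = 15.
In the residual graph, reachable from Depot: {Depot, Y1}.
Min-cut edges: Depot→Jct2 (9), Depot→Port (6); capacity 9 + 6 = 15.
This cut is saturated, so no flow can exceed 15.

15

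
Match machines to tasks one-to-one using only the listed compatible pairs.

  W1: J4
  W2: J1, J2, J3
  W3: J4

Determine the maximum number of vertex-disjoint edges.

2

Unit-capacity flow: source→left, listed edges, right→sink; max matching = max flow.
Augmenting path W1→J4 (+1); matched 1.
Augmenting path W2→J1 (+1); matched 2.
No augmenting path remains; maximum matching = 2.
König certificate: {W2, J4} is a vertex cover of size 2 (every listed pair touches it), so no matching can be larger.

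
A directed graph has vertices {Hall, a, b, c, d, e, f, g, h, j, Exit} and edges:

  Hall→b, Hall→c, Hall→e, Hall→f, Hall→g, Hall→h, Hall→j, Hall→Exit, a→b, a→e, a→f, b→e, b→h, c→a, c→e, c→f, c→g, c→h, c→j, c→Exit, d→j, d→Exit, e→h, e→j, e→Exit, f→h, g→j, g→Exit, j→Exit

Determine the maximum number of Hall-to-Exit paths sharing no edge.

Assign every edge capacity 1; by Menger, the answer equals the max flow.
Path Hall→Exit (+1); total 1.
Path Hall→c→Exit (+1); total 2.
Path Hall→e→Exit (+1); total 3.
Path Hall→g→Exit (+1); total 4.
Path Hall→j→Exit (+1); total 5.
No residual Hall→Exit path; max flow = 5.
Certifying cut of size 5: {Hall→Exit, Hall→c, Hall→g, e→Exit, j→Exit}.

5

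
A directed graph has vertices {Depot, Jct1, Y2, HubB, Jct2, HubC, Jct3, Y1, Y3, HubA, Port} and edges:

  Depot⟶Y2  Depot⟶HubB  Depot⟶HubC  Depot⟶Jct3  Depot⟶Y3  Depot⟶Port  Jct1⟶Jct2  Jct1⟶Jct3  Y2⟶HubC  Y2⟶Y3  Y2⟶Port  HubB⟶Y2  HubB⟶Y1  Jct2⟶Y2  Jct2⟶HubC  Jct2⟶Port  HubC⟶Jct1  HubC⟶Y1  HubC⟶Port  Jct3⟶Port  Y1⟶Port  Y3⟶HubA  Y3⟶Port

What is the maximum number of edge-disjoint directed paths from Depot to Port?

6

Assign every edge capacity 1; by Menger, the answer equals the max flow.
Path Depot→Port (+1); total 1.
Path Depot→Y2→Port (+1); total 2.
Path Depot→HubC→Port (+1); total 3.
Path Depot→Jct3→Port (+1); total 4.
Path Depot→Y3→Port (+1); total 5.
Path Depot→HubB→Y1→Port (+1); total 6.
No residual Depot→Port path; max flow = 6.
Certifying cut of size 6: {Depot→HubB, Depot→HubC, Depot→Jct3, Depot→Port, Depot→Y2, Depot→Y3}.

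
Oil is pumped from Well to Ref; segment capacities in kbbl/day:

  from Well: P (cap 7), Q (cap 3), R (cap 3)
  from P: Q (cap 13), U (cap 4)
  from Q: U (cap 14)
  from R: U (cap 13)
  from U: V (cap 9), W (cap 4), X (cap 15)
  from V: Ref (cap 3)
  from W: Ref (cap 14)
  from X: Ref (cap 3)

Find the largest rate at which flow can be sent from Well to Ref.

10

Augment Well→P→U→V→Ref: bottleneck 3, flow now 3.
Augment Well→P→U→W→Ref: bottleneck 1, flow now 4.
Augment Well→Q→U→W→Ref: bottleneck 3, flow now 7.
Augment Well→R→U→X→Ref: bottleneck 3, flow now 10.
No augmenting path remains; maximum flow = 10.
In the residual graph, reachable from Well: {Well, P, Q, R, U, V, X}.
Min-cut edges: U→W (4), V→Ref (3), X→Ref (3); capacity 4 + 3 + 3 = 10.
This cut is saturated, so no flow can exceed 10.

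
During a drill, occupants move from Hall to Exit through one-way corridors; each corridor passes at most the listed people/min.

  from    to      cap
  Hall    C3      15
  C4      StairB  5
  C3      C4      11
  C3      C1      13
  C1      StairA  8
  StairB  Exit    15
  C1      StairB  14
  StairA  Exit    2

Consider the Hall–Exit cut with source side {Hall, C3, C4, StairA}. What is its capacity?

20

Edges leaving {Hall, C3, C4, StairA}: C3→C1 (13), C4→StairB (5), StairA→Exit (2).
Cut capacity = 13 + 5 + 2 = 20.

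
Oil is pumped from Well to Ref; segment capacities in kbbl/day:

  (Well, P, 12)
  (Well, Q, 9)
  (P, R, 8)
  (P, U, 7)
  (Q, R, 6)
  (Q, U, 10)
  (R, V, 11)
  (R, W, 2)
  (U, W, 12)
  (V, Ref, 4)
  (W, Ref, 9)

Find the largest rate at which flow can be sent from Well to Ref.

13

Augment Well→P→R→V→Ref: bottleneck 4, flow now 4.
Augment Well→P→R→W→Ref: bottleneck 2, flow now 6.
Augment Well→P→U→W→Ref: bottleneck 6, flow now 12.
Augment Well→Q→U→W→Ref: bottleneck 1, flow now 13.
No augmenting path remains; maximum flow = 13.
In the residual graph, reachable from Well: {Well, P, Q, R, U, V, W}.
Min-cut edges: V→Ref (4), W→Ref (9); capacity 4 + 9 = 13.
This cut is saturated, so no flow can exceed 13.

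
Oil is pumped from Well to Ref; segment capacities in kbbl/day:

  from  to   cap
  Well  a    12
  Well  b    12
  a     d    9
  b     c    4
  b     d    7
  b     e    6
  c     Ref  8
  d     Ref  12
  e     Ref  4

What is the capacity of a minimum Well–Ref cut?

Augment Well→a→d→Ref: bottleneck 9, flow now 9.
Augment Well→b→c→Ref: bottleneck 4, flow now 13.
Augment Well→b→d→Ref: bottleneck 3, flow now 16.
Augment Well→b→e→Ref: bottleneck 4, flow now 20.
No augmenting path remains; maximum flow = 20.
By max-flow min-cut, the minimum cut capacity equals the max flow.
In the residual graph, reachable from Well: {Well, a, b, d, e}.
Min-cut edges: b→c (4), d→Ref (12), e→Ref (4); capacity 4 + 12 + 4 = 20.

20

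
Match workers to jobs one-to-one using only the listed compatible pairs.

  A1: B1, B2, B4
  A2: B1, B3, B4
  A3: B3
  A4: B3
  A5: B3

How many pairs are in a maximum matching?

3

Unit-capacity flow: source→left, listed edges, right→sink; max matching = max flow.
Augmenting path A1→B1 (+1); matched 1.
Augmenting path A2→B3 (+1); matched 2.
Augmenting path A3→B3→A2→B4 (+1); matched 3.
No augmenting path remains; maximum matching = 3.
König certificate: {A1, A2, B3} is a vertex cover of size 3 (every listed pair touches it), so no matching can be larger.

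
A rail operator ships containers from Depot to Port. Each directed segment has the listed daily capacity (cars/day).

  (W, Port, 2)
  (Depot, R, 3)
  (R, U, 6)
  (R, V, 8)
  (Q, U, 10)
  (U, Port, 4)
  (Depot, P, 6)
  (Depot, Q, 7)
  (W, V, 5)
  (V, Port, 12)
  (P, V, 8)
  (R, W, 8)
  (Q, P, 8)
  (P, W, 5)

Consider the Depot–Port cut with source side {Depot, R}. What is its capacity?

35

Edges leaving {Depot, R}: Depot→P (6), Depot→Q (7), R→U (6), R→V (8), R→W (8).
Cut capacity = 6 + 7 + 6 + 8 + 8 = 35.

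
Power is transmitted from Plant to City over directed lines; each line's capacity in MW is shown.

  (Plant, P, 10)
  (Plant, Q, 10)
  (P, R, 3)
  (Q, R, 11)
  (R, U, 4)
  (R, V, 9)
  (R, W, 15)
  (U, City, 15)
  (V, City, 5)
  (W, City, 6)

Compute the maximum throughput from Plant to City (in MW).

13

Augment Plant→P→R→U→City: bottleneck 3, flow now 3.
Augment Plant→Q→R→U→City: bottleneck 1, flow now 4.
Augment Plant→Q→R→V→City: bottleneck 5, flow now 9.
Augment Plant→Q→R→W→City: bottleneck 4, flow now 13.
No augmenting path remains; maximum flow = 13.
In the residual graph, reachable from Plant: {Plant, P}.
Min-cut edges: Plant→Q (10), P→R (3); capacity 10 + 3 = 13.
This cut is saturated, so no flow can exceed 13.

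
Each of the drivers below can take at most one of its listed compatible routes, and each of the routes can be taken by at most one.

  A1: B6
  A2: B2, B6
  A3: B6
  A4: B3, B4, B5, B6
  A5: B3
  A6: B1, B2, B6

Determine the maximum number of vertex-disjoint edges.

Unit-capacity flow: source→left, listed edges, right→sink; max matching = max flow.
Augmenting path A1→B6 (+1); matched 1.
Augmenting path A2→B2 (+1); matched 2.
Augmenting path A4→B3 (+1); matched 3.
Augmenting path A6→B1 (+1); matched 4.
Augmenting path A5→B3→A4→B4 (+1); matched 5.
No augmenting path remains; maximum matching = 5.
König certificate: {A2, A4, A5, A6, B6} is a vertex cover of size 5 (every listed pair touches it), so no matching can be larger.

5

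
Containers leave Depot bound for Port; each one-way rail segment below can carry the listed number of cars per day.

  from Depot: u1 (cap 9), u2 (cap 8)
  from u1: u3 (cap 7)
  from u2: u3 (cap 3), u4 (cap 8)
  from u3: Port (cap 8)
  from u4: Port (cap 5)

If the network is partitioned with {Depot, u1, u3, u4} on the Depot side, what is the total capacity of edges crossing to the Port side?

Edges leaving {Depot, u1, u3, u4}: Depot→u2 (8), u3→Port (8), u4→Port (5).
Cut capacity = 8 + 8 + 5 = 21.

21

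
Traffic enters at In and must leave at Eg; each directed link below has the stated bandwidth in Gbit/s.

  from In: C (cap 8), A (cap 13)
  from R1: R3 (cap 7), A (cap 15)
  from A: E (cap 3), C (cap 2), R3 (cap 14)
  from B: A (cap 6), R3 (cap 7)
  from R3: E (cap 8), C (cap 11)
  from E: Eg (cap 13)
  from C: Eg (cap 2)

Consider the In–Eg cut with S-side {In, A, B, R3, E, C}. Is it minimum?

No — its capacity is 15, but the minimum cut has capacity 13.

Given cut capacity: 13 + 2 = 15.
Augment In→C→Eg: bottleneck 2, flow now 2.
Augment In→A→E→Eg: bottleneck 3, flow now 5.
Augment In→A→R3→E→Eg: bottleneck 8, flow now 13.
No augmenting path remains; maximum flow = 13.
In the residual graph, reachable from In: {In, A, R3, C}.
Min-cut edges: A→E (3), R3→E (8), C→Eg (2); capacity 3 + 8 + 2 = 13.
Cut capacity 15 exceeds the max flow 13, so it is not minimum.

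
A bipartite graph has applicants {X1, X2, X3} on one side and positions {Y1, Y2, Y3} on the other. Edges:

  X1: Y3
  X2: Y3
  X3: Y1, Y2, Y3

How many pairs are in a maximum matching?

Unit-capacity flow: source→left, listed edges, right→sink; max matching = max flow.
Augmenting path X1→Y3 (+1); matched 1.
Augmenting path X3→Y1 (+1); matched 2.
No augmenting path remains; maximum matching = 2.
König certificate: {X3, Y3} is a vertex cover of size 2 (every listed pair touches it), so no matching can be larger.

2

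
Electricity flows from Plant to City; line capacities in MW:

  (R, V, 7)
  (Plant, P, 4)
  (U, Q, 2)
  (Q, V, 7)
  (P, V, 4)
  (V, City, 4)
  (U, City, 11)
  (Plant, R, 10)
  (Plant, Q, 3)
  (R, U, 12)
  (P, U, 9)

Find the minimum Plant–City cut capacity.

Augment Plant→P→U→City: bottleneck 4, flow now 4.
Augment Plant→Q→V→City: bottleneck 3, flow now 7.
Augment Plant→R→U→City: bottleneck 7, flow now 14.
Augment Plant→R→V→City: bottleneck 1, flow now 15.
No augmenting path remains; maximum flow = 15.
By max-flow min-cut, the minimum cut capacity equals the max flow.
In the residual graph, reachable from Plant: {Plant, P, Q, R, U, V}.
Min-cut edges: U→City (11), V→City (4); capacity 11 + 4 = 15.

15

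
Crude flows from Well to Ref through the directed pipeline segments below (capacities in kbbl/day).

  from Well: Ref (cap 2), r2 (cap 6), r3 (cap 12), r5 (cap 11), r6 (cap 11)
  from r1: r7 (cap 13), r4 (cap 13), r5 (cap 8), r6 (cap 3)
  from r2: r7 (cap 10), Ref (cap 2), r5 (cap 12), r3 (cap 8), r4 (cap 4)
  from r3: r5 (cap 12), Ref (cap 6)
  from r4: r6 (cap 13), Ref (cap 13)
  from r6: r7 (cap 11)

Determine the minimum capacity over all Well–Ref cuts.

Augment Well→Ref: bottleneck 2, flow now 2.
Augment Well→r2→Ref: bottleneck 2, flow now 4.
Augment Well→r3→Ref: bottleneck 6, flow now 10.
Augment Well→r2→r4→Ref: bottleneck 4, flow now 14.
No augmenting path remains; maximum flow = 14.
By max-flow min-cut, the minimum cut capacity equals the max flow.
In the residual graph, reachable from Well: {Well, r3, r5, r6, r7}.
Min-cut edges: Well→r2 (6), Well→Ref (2), r3→Ref (6); capacity 6 + 2 + 6 = 14.

14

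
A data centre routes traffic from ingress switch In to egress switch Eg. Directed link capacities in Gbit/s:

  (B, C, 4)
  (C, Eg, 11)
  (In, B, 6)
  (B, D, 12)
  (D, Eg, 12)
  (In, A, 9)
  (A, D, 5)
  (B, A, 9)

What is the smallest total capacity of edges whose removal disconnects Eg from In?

11

Augment In→A→D→Eg: bottleneck 5, flow now 5.
Augment In→B→C→Eg: bottleneck 4, flow now 9.
Augment In→B→D→Eg: bottleneck 2, flow now 11.
No augmenting path remains; maximum flow = 11.
By max-flow min-cut, the minimum cut capacity equals the max flow.
In the residual graph, reachable from In: {In, A}.
Min-cut edges: In→B (6), A→D (5); capacity 6 + 5 = 11.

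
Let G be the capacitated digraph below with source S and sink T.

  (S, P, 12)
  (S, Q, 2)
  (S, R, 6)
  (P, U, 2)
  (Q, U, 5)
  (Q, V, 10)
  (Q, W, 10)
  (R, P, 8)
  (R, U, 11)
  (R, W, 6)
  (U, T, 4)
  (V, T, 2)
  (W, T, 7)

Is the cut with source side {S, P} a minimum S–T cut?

Yes — it is a minimum cut (capacity 10).

Given cut capacity: 2 + 6 + 2 = 10.
Augment S→P→U→T: bottleneck 2, flow now 2.
Augment S→Q→U→T: bottleneck 2, flow now 4.
Augment S→R→W→T: bottleneck 6, flow now 10.
No augmenting path remains; maximum flow = 10.
Cut capacity 10 equals the max flow, so it is a minimum cut.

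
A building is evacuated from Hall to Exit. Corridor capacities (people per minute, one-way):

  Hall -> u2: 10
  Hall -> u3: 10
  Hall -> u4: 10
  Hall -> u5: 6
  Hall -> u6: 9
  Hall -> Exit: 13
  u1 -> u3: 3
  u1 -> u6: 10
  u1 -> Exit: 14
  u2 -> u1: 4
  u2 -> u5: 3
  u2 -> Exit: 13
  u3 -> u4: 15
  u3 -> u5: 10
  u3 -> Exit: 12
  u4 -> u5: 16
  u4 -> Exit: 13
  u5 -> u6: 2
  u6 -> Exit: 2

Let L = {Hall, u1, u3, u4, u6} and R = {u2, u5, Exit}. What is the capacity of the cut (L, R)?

96

Edges leaving {Hall, u1, u3, u4, u6}: Hall→u2 (10), Hall→u5 (6), Hall→Exit (13), u1→Exit (14), u3→u5 (10), u3→Exit (12), u4→u5 (16), u4→Exit (13), u6→Exit (2).
Cut capacity = 10 + 6 + 13 + 14 + 10 + 12 + 16 + 13 + 2 = 96.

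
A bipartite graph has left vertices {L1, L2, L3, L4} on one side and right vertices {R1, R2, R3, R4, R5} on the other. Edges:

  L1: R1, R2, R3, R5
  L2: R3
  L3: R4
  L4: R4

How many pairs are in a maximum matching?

3

Unit-capacity flow: source→left, listed edges, right→sink; max matching = max flow.
Augmenting path L1→R1 (+1); matched 1.
Augmenting path L2→R3 (+1); matched 2.
Augmenting path L3→R4 (+1); matched 3.
No augmenting path remains; maximum matching = 3.
König certificate: {L1, L2, R4} is a vertex cover of size 3 (every listed pair touches it), so no matching can be larger.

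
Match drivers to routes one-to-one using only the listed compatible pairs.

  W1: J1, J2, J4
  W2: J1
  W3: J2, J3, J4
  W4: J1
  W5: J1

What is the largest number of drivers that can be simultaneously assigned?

3

Unit-capacity flow: source→left, listed edges, right→sink; max matching = max flow.
Augmenting path W1→J1 (+1); matched 1.
Augmenting path W3→J2 (+1); matched 2.
Augmenting path W2→J1→W1→J4 (+1); matched 3.
No augmenting path remains; maximum matching = 3.
König certificate: {W1, W3, J1} is a vertex cover of size 3 (every listed pair touches it), so no matching can be larger.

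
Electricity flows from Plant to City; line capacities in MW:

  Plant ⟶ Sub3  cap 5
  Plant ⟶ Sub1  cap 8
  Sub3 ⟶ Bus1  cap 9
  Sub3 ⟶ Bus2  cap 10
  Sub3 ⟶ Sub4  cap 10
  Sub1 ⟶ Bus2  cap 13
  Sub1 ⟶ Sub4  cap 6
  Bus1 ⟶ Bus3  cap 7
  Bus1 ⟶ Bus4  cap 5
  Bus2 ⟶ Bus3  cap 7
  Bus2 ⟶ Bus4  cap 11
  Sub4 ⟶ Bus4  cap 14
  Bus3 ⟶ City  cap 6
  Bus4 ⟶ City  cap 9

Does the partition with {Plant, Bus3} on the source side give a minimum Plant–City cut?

Given cut capacity: 5 + 8 + 6 = 19.
Augment Plant→Sub3→Bus1→Bus3→City: bottleneck 5, flow now 5.
Augment Plant→Sub1→Bus2→Bus3→City: bottleneck 1, flow now 6.
Augment Plant→Sub1→Bus2→Bus4→City: bottleneck 7, flow now 13.
No augmenting path remains; maximum flow = 13.
In the residual graph, reachable from Plant: {Plant}.
Min-cut edges: Plant→Sub3 (5), Plant→Sub1 (8); capacity 5 + 8 = 13.
Cut capacity 19 exceeds the max flow 13, so it is not minimum.

No — its capacity is 19, but the minimum cut has capacity 13.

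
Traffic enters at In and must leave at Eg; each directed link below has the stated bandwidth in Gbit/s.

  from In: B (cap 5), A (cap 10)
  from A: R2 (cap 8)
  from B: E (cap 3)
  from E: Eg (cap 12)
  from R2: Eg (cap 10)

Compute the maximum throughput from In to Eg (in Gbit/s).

Augment In→A→R2→Eg: bottleneck 8, flow now 8.
Augment In→B→E→Eg: bottleneck 3, flow now 11.
No augmenting path remains; maximum flow = 11.
In the residual graph, reachable from In: {In, A, B}.
Min-cut edges: A→R2 (8), B→E (3); capacity 8 + 3 = 11.
This cut is saturated, so no flow can exceed 11.

11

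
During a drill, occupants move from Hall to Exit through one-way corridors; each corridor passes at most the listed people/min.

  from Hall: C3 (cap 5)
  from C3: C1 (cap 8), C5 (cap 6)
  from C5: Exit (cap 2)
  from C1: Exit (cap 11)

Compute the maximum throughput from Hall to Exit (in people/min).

Augment Hall→C3→C5→Exit: bottleneck 2, flow now 2.
Augment Hall→C3→C1→Exit: bottleneck 3, flow now 5.
No augmenting path remains; maximum flow = 5.
In the residual graph, reachable from Hall: {Hall}.
Min-cut edges: Hall→C3 (5); capacity 5 = 5.
This cut is saturated, so no flow can exceed 5.

5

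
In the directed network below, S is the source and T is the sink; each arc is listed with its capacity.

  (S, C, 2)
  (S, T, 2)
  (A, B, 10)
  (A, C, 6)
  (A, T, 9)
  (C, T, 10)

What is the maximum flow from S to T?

4

Augment S→T: bottleneck 2, flow now 2.
Augment S→C→T: bottleneck 2, flow now 4.
No augmenting path remains; maximum flow = 4.
In the residual graph, reachable from S: {S}.
Min-cut edges: S→C (2), S→T (2); capacity 2 + 2 = 4.
This cut is saturated, so no flow can exceed 4.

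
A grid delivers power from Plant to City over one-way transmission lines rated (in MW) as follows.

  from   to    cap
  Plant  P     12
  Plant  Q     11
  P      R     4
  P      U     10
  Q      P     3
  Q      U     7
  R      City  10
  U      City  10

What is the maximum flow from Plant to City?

Augment Plant→P→R→City: bottleneck 4, flow now 4.
Augment Plant→P→U→City: bottleneck 8, flow now 12.
Augment Plant→Q→U→City: bottleneck 2, flow now 14.
No augmenting path remains; maximum flow = 14.
In the residual graph, reachable from Plant: {Plant, P, Q, U}.
Min-cut edges: P→R (4), U→City (10); capacity 4 + 10 = 14.
This cut is saturated, so no flow can exceed 14.

14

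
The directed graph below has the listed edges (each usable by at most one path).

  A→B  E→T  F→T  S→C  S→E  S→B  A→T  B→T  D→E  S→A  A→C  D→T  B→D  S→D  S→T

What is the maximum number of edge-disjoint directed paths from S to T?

5

Assign every edge capacity 1; by Menger, the answer equals the max flow.
Path S→T (+1); total 1.
Path S→A→T (+1); total 2.
Path S→B→T (+1); total 3.
Path S→D→T (+1); total 4.
Path S→E→T (+1); total 5.
No residual S→T path; max flow = 5.
Certifying cut of size 5: {S→A, S→B, S→D, S→E, S→T}.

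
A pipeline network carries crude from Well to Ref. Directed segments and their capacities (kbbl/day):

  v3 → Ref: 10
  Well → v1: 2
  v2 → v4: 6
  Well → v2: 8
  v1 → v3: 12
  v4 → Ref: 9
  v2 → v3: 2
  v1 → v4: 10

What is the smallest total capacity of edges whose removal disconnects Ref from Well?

Augment Well→v1→v3→Ref: bottleneck 2, flow now 2.
Augment Well→v2→v3→Ref: bottleneck 2, flow now 4.
Augment Well→v2→v4→Ref: bottleneck 6, flow now 10.
No augmenting path remains; maximum flow = 10.
By max-flow min-cut, the minimum cut capacity equals the max flow.
In the residual graph, reachable from Well: {Well}.
Min-cut edges: Well→v1 (2), Well→v2 (8); capacity 2 + 8 = 10.

10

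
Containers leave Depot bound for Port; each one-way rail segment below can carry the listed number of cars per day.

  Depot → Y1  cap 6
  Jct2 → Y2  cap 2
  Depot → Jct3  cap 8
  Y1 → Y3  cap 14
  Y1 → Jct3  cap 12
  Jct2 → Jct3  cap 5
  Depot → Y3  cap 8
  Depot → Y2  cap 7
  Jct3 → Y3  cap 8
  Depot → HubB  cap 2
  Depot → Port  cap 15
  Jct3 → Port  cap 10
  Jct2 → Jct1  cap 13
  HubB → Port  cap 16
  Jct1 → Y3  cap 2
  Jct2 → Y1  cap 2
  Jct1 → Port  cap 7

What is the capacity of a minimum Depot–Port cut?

Augment Depot→Port: bottleneck 15, flow now 15.
Augment Depot→HubB→Port: bottleneck 2, flow now 17.
Augment Depot→Jct3→Port: bottleneck 8, flow now 25.
Augment Depot→Y1→Jct3→Port: bottleneck 2, flow now 27.
No augmenting path remains; maximum flow = 27.
By max-flow min-cut, the minimum cut capacity equals the max flow.
In the residual graph, reachable from Depot: {Depot, Y1, Jct3, Y3, Y2}.
Min-cut edges: Depot→HubB (2), Depot→Port (15), Jct3→Port (10); capacity 2 + 15 + 10 = 27.

27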